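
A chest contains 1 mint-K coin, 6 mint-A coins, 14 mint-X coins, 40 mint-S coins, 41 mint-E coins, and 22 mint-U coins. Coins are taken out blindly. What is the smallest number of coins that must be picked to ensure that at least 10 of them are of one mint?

44

The 6 mints are the holes; the coins drawn are the pigeons.
To avoid 10 of any one mint, the worst case takes at most 9 of each mint, or every coin of a mint that has fewer than 9.
That gives 1 + 6 + 9 + 9 + 9 + 9 = 43 coins with no mint reaching 10.
The next coin forces some mint to 10, so 43 + 1 = 44.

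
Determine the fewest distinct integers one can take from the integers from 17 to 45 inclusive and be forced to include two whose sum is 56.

Group the elements by complementary pair {x, 56−x}: {17,39}, {18,38}, {19,37}, …, giving 11 two-element pairs; the single value 28 (it cannot pair with itself since the integers are distinct); and 6 integers whose partner 56−x falls outside [17,45].
Treating each of those 18 groups as a pigeonhole, one can pick one integer per group — 18 integers — with no two summing to 56.
The 19th integer lands in an occupied pair, forcing a sum of 56.

19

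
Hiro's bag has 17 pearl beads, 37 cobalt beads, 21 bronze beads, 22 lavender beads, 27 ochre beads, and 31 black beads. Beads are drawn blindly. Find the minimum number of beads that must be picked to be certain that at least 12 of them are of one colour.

An adversary could hand out at most 11 beads per colour: 11 + 11 + 11 + 11 + 11 + 11 = 66 beads and still no colour has 12.
One more bead lands in a colour already at 11, so 67 draws are enough and 66 are not.

67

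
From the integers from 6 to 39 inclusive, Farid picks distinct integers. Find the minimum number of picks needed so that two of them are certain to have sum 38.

22

Group the elements by complementary pair {x, 38−x}: {6,32}, {7,31}, {8,30}, …, giving 13 two-element pairs, the single value 19 (it cannot pair with itself since the integers are distinct), and 7 integers whose partner 38−x falls outside [6,39].
Pigeonhole: treating each of those 21 groups as a pigeonhole, one can pick one integer per group — 21 integers — with no two summing to 38.
The 22nd integer lands in an occupied pair, forcing a sum of 38.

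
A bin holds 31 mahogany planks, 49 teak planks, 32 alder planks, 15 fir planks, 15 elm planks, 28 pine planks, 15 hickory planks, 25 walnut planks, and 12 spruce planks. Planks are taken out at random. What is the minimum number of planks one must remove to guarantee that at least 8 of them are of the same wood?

The 9 woods are the holes; the planks drawn are the pigeons.
To avoid 8 of any one wood, the worst case takes at most 7 of each wood.
That gives 7 + 7 + 7 + 7 + 7 + 7 + 7 + 7 + 7 = 63 planks with no wood reaching 8.
The next plank forces some wood to 8, so 63 + 1 = 64.

64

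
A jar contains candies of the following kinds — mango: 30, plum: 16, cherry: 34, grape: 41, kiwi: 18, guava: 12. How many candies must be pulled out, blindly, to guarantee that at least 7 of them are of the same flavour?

By pigeonhole, the 6 flavours are the holes; the candies drawn are the pigeons.
To avoid 7 of any one flavour, the worst case takes at most 6 of each flavour.
That gives 6 + 6 + 6 + 6 + 6 + 6 = 36 candies with no flavour reaching 7.
The next candy forces some flavour to 7, so 36 + 1 = 37.

37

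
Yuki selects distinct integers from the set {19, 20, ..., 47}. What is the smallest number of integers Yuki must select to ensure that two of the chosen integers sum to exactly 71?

Group the elements by complementary pair {x, 71−x}: {24,47}, {25,46}, {26,45}, …, giving 12 two-element pairs and 5 integers whose partner 71−x falls outside [19,47].
Pigeonhole: treating each of those 17 groups as a pigeonhole, one can pick one integer per group — 17 integers — with no two summing to 71.
The 18th integer lands in an occupied pair, forcing a sum of 71.

18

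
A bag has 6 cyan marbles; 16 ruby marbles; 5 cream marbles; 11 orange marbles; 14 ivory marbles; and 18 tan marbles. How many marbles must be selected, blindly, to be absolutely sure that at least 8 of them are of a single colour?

40

By the pigeonhole principle, put each drawn marble into a box by colour. The largest draw with every box below 8 takes min(count, 7) from each colour; colours with fewer than 7 contribute all they have.
Σ min(cᵢ, 7) = 6 + 7 + 5 + 7 + 7 + 7 = 39.
Draw number 39 + 1 = 40 must push one box to 8.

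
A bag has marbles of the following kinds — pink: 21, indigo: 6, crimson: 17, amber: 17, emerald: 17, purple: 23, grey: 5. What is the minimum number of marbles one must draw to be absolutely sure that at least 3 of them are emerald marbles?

In the worst case for collecting emerald marbles, every non-emerald marble comes out first.
There are 21 + 6 + 17 + 17 + 23 + 5 = 89 non-emerald marbles altogether.
After those, each further marble must be emerald, so 89 + 3 = 92 draws guarantee 3 emerald marbles.

92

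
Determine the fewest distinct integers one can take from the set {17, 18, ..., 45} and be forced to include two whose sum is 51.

Group the elements by complementary pair {x, 51−x}: {17,34}, {18,33}, {19,32}, …, giving 9 two-element pairs and 11 integers whose partner 51−x falls outside [17,45].
By pigeonhole, treating each of those 20 groups as a pigeonhole, one can pick one integer per group — 20 integers — with no two summing to 51.
The 21st integer lands in an occupied pair, forcing a sum of 51.

21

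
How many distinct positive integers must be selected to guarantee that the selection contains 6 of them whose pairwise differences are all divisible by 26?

Integers whose pairwise differences are multiples of 26 are exactly those sharing a remainder mod 26. Pigeonhole: the 26 residue classes mod 26 are the pigeonholes.
With 130 integers one could put 5 in each residue class and have no class reach 6.
The 131st integer pushes some class to 6, so 26·5 + 1 = 131.

131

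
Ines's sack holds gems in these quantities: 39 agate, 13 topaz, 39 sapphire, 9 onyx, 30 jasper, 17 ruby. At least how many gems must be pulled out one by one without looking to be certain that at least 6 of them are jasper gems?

123

In the worst case for collecting jasper gems, every non-jasper gem comes out first.
There are 39 + 13 + 39 + 9 + 17 = 117 non-jasper gems altogether.
After those, each further gem must be jasper, so 117 + 6 = 123 draws guarantee 6 jasper gems.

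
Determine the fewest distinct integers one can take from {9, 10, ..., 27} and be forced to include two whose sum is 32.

A set avoiding the sum 32 can contain at most one of each pair {x, 32−x}, plus the 5 elements whose complement lies outside the range or equal to its own complement.
The integers 16, …, 27 (12 of them) are such a set: any two sum to at least 16+17 = 33 > 32.
Any 13th integer completes one of the 7 pairs, so 13 choices force a sum of 32.

13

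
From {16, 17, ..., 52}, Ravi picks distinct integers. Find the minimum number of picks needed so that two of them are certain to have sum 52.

28

Group the elements by complementary pair {x, 52−x}: {16,36}, {17,35}, {18,34}, …, giving 10 two-element pairs; the single value 26 (it cannot pair with itself since the integers are distinct); and 16 integers whose partner 52−x falls outside [16,52].
Treating each of those 27 groups as a pigeonhole, one can pick one integer per group — 27 integers — with no two summing to 52.
The 28th integer lands in an occupied pair, forcing a sum of 52.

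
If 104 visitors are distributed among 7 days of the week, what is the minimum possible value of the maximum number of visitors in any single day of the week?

By the pigeonhole principle, the 7 days of the week are the holes and the 104 visitors are the pigeons.
If every day of the week held at most 14 visitors, the total would be at most 7 × 14 = 98, which is less than 104.
So some day of the week holds at least ⌈104/7⌉ = 15 visitors.

15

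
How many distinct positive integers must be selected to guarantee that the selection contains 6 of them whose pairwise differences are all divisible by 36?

181

Integers whose pairwise differences are multiples of 36 are exactly those sharing a remainder mod 36. Pigeonhole: the 36 residue classes mod 36 are the pigeonholes.
With 180 integers one could put 5 in each residue class and have no class reach 6.
The 181st integer pushes some class to 6, so 36·5 + 1 = 181.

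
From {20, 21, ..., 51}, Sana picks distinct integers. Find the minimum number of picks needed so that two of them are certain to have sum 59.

Two chosen integers sum to 59 exactly when both halves of some pair {x, 59−x} with 20 ≤ x ≤ 59−x ≤ 39 are chosen — 10 such pairs.
The remaining 12 elements (those with no distinct partner in range) can never complete a 59-sum, so the worst case takes all of them and one from each pair: 12 + 10 = 22.
The 23rd integer has to be the second member of some pair, so 22 + 1 = 23.

23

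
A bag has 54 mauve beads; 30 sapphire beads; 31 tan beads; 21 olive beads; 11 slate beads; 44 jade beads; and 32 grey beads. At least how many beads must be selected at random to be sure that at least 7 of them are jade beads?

186

In the worst case for collecting jade beads, every non-jade bead comes out first.
There are 54 + 30 + 31 + 21 + 11 + 32 = 179 non-jade beads altogether.
After those, each further bead must be jade, so 179 + 7 = 186 draws guarantee 7 jade beads.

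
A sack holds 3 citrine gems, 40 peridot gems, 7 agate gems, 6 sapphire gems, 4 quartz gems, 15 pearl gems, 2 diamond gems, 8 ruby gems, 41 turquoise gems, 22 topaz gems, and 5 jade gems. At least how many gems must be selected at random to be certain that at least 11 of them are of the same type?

An adversary could hand out at most 10 gems per type (7 types run out sooner): 3 + 10 + 7 + 6 + 4 + 10 + 2 + 8 + 10 + 10 + 5 = 75 gems and still no type has 11.
Pigeonhole: one more gem lands in a type already at 10, so 76 draws are enough and 75 are not.

76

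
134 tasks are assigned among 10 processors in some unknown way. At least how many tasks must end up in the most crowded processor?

By the pigeonhole principle, the 10 processors are the holes and the 134 tasks are the pigeons.
If every processor held at most 13 tasks, the total would be at most 10 × 13 = 130, which is less than 134.
So some processor holds at least ⌈134/10⌉ = 14 tasks.

14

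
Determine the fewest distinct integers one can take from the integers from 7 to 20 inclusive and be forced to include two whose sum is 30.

Group the elements by complementary pair {x, 30−x}: {10,20}, {11,19}, {12,18}, …, giving 5 two-element pairs, the single value 15 (it cannot pair with itself since the integers are distinct), and 3 integers whose partner 30−x falls outside [7,20].
Treating each of those 9 groups as a pigeonhole, one can pick one integer per group — 9 integers — with no two summing to 30.
The 10th integer lands in an occupied pair, forcing a sum of 30.

10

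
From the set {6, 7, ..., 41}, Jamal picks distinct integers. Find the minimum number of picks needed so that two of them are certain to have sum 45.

20

A set avoiding the sum 45 can contain at most one of each pair {x, 45−x}, plus the 2 elements whose complement lies outside the range.
The integers 23, …, 41 (19 of them) are such a set: any two sum to at least 23+24 = 47 > 45.
By pigeonhole, any 20th integer completes one of the 17 pairs, so 20 choices force a sum of 45.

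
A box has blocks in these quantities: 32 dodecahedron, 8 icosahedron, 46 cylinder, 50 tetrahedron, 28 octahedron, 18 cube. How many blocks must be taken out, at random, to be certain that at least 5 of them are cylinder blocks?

141

In the worst case for collecting cylinder blocks, every non-cylinder block comes out first.
There are 32 + 8 + 50 + 28 + 18 = 136 non-cylinder blocks altogether.
After those, each further block must be cylinder, so 136 + 5 = 141 draws guarantee 5 cylinder blocks.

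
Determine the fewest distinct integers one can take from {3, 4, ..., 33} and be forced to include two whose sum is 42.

A set avoiding the sum 42 can contain at most one of each pair {x, 42−x}, plus the 7 elements whose complement lies outside the range or equal to its own complement.
The integers 3, …, 21 (19 of them) are such a set: any two sum to at least 3+4 = 7 and at most 20+21 = 41 < 42.
Any 20th integer completes one of the 12 pairs, so 20 choices force a sum of 42.

20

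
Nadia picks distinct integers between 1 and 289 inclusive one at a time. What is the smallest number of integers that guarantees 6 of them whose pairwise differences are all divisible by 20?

101

Integers whose pairwise differences are multiples of 20 are exactly those sharing a remainder mod 20. The 20 residue classes mod 20 are the pigeonholes.
With 100 integers one could put 5 in each residue class and have no class reach 6.
The 101st integer pushes some class to 6, so 20·5 + 1 = 101.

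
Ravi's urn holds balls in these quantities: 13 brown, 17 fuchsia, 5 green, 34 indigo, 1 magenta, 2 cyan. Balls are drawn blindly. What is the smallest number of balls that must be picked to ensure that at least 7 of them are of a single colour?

27

An adversary could hand out at most 6 balls per colour (green, magenta, cyan run out sooner): 6 + 6 + 5 + 6 + 1 + 2 = 26 balls and still no colour has 7.
One more ball lands in a colour already at 6, so 27 draws are enough and 26 are not.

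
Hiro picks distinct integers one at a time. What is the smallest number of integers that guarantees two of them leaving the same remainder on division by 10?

11

The 10 residue classes mod 10 are the pigeonholes.
With 10 integers one could put 1 in each residue class and have no class reach 2.
The 11th integer pushes some class to 2, so 10·1 + 1 = 11.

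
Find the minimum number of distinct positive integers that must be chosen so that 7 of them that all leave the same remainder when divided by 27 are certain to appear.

Pigeonhole: the 27 residue classes mod 27 are the pigeonholes.
With 162 integers one could put 6 in each residue class and have no class reach 7.
The 163rd integer pushes some class to 7, so 27·6 + 1 = 163.

163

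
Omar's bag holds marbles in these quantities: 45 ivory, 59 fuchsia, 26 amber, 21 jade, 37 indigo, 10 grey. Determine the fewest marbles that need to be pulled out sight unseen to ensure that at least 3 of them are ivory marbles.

156

In the worst case for collecting ivory marbles, every non-ivory marble comes out first.
There are 59 + 26 + 21 + 37 + 10 = 153 non-ivory marbles altogether.
After those, each further marble must be ivory, so 153 + 3 = 156 draws guarantee 3 ivory marbles.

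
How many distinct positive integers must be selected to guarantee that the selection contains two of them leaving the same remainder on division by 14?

The 14 residue classes mod 14 are the pigeonholes.
With 14 integers one could put 1 in each residue class and have no class reach 2.
The 15th integer pushes some class to 2, so 14·1 + 1 = 15.

15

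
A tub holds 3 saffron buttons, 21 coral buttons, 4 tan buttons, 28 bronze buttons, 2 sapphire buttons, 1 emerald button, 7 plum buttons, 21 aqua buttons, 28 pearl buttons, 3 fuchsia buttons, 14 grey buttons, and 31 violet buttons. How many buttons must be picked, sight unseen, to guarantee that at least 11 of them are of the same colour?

81

The 12 colours are the holes; the buttons drawn are the pigeons.
To avoid 11 of any one colour, the worst case takes at most 10 of each colour, or every button of a colour that has fewer than 10.
That gives 3 + 10 + 4 + 10 + 2 + 1 + 7 + 10 + 10 + 3 + 10 + 10 = 80 buttons with no colour reaching 11.
The next button forces some colour to 11, so 80 + 1 = 81.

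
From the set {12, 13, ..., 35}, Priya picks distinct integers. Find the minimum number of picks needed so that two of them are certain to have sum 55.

A set avoiding the sum 55 can contain at most one of each pair {x, 55−x}, plus the 8 elements whose complement lies outside the range.
The integers 12, …, 27 (16 of them) are such a set: any two sum to at least 12+13 = 25 and at most 26+27 = 53 < 55.
By pigeonhole, any 17th integer completes one of the 8 pairs, so 17 choices force a sum of 55.

17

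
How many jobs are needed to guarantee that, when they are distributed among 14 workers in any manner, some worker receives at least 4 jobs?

43

With 42 jobs one could put exactly 3 in each of the 14 workers, and no worker would reach 4.
By the pigeonhole principle, one more job must land in a worker that already has 3, giving it 4.
So 14 × 3 + 1 = 43 jobs are required.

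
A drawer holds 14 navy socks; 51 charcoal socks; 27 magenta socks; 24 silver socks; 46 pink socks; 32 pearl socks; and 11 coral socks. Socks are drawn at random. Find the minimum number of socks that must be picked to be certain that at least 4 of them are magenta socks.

In the worst case for collecting magenta socks, every non-magenta sock comes out first.
There are 14 + 51 + 24 + 46 + 32 + 11 = 178 non-magenta socks altogether.
After those, each further sock must be magenta, so 178 + 4 = 182 draws guarantee 4 magenta socks.

182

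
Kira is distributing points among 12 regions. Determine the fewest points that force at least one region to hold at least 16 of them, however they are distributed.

181

With 180 points one could put exactly 15 in each of the 12 regions, and no region would reach 16.
One more point must land in a region that already has 15, giving it 16.
So 12 × 15 + 1 = 181 points are required.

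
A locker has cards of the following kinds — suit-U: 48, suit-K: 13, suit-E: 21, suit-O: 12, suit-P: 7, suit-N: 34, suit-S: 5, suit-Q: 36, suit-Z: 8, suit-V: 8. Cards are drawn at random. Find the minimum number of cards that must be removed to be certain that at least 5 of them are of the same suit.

41

An adversary could hand out at most 4 cards per suit: 4 + 4 + 4 + 4 + 4 + 4 + 4 + 4 + 4 + 4 = 40 cards and still no suit has 5.
One more card lands in a suit already at 4, so 41 draws are enough and 40 are not.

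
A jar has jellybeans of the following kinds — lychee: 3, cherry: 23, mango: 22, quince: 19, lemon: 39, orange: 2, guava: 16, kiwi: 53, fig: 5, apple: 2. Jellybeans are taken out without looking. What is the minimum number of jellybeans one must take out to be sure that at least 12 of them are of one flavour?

79

By pigeonhole, the 10 flavours are the holes; the jellybeans drawn are the pigeons.
To avoid 12 of any one flavour, the worst case takes at most 11 of each flavour, or every jellybean of a flavour that has fewer than 11.
That gives 3 + 11 + 11 + 11 + 11 + 2 + 11 + 11 + 5 + 2 = 78 jellybeans with no flavour reaching 12.
The next jellybean forces some flavour to 12, so 78 + 1 = 79.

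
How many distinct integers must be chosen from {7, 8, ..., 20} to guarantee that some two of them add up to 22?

11

Group the elements by complementary pair {x, 22−x}: {7,15}, {8,14}, {9,13}, …, giving 4 two-element pairs, the single value 11 (it cannot pair with itself since the integers are distinct), and 5 integers whose partner 22−x falls outside [7,20].
By pigeonhole, treating each of those 10 groups as a pigeonhole, one can pick one integer per group — 10 integers — with no two summing to 22.
The 11th integer lands in an occupied pair, forcing a sum of 22.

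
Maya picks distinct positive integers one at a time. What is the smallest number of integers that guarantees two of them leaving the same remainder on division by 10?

The 10 residue classes mod 10 are the pigeonholes.
With 10 integers one could put 1 in each residue class and have no class reach 2.
The 11th integer pushes some class to 2, so 10·1 + 1 = 11.

11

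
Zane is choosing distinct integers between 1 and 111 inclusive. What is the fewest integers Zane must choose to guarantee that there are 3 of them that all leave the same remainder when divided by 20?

41

The 20 residue classes mod 20 are the pigeonholes.
With 40 integers one could put 2 in each residue class and have no class reach 3.
The 41st integer pushes some class to 3, so 20·2 + 1 = 41.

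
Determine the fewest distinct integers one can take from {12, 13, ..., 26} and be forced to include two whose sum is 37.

Group the elements by complementary pair {x, 37−x}: {12,25}, {13,24}, {14,23}, …, giving 7 two-element pairs and 1 integer whose partner 37−x falls outside [12,26].
Treating each of those 8 groups as a pigeonhole, one can pick one integer per group — 8 integers — with no two summing to 37.
The 9th integer lands in an occupied pair, forcing a sum of 37.

9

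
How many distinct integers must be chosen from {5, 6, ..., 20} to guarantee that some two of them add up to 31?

Two chosen integers sum to 31 exactly when both halves of some pair {x, 31−x} with 11 ≤ x ≤ 31−x ≤ 20 are chosen — 5 such pairs.
The remaining 6 elements (those with no distinct partner in range) can never complete a 31-sum, so the worst case takes all of them and one from each pair: 6 + 5 = 11.
By the pigeonhole principle, the 12th integer has to be the second member of some pair, so 11 + 1 = 12.

12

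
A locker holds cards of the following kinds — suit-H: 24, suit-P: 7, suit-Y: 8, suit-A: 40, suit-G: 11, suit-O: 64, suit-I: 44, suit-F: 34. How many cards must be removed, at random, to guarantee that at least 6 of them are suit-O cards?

In the worst case for collecting suit-O cards, every non-suit-O card comes out first.
There are 24 + 7 + 8 + 40 + 11 + 44 + 34 = 168 non-suit-O cards altogether.
After those, each further card must be suit-O, so 168 + 6 = 174 draws guarantee 6 suit-O cards.

174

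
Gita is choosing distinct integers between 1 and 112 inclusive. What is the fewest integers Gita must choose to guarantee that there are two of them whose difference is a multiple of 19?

Integers whose pairwise differences are multiples of 19 are exactly those sharing a remainder mod 19. The 19 residue classes mod 19 are the pigeonholes.
With 19 integers one could put 1 in each residue class and have no class reach 2.
The 20th integer pushes some class to 2, so 19·1 + 1 = 20.

20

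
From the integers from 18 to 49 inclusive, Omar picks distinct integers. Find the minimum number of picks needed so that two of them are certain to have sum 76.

22

Two chosen integers sum to 76 exactly when both halves of some pair {x, 76−x} with 27 ≤ x ≤ 76−x ≤ 49 are chosen — 11 such pairs.
The remaining 10 elements (those with no distinct partner in range) can never complete a 76-sum, so the worst case takes all of them and one from each pair: 10 + 11 = 21.
By pigeonhole, the 22nd integer has to be the second member of some pair, so 21 + 1 = 22.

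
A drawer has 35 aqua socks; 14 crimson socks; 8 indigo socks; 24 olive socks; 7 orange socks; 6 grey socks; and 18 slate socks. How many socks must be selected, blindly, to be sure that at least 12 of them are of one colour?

By pigeonhole, the 7 colours are the holes; the socks drawn are the pigeons.
To avoid 12 of any one colour, the worst case takes at most 11 of each colour, or every sock of a colour that has fewer than 11.
That gives 11 + 11 + 8 + 11 + 7 + 6 + 11 = 65 socks with no colour reaching 12.
The next sock forces some colour to 12, so 65 + 1 = 66.

66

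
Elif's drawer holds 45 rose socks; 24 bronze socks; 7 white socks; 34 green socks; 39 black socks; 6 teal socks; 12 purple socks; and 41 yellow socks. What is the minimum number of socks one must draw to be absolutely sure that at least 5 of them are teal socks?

207

In the worst case for collecting teal socks, every non-teal sock comes out first.
There are 45 + 24 + 7 + 34 + 39 + 12 + 41 = 202 non-teal socks altogether.
After those, each further sock must be teal, so 202 + 5 = 207 draws guarantee 5 teal socks.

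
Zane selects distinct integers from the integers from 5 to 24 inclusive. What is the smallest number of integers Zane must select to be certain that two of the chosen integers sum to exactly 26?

A set avoiding the sum 26 can contain at most one of each pair {x, 26−x}, plus the 4 elements whose complement lies outside the range or equal to its own complement.
The integers 13, …, 24 (12 of them) are such a set: any two sum to at least 13+14 = 27 > 26.
Any 13th integer completes one of the 8 pairs, so 13 choices force a sum of 26.

13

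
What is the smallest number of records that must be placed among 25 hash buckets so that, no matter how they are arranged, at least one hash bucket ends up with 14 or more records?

326

With 325 records one could put exactly 13 in each of the 25 hash buckets, and no hash bucket would reach 14.
By pigeonhole, one more record must land in a hash bucket that already has 13, giving it 14.
So 25 × 13 + 1 = 326 records are required.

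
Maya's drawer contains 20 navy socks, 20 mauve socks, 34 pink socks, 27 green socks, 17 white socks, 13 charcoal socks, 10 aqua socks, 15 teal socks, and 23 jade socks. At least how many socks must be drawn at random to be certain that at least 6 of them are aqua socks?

In the worst case for collecting aqua socks, every non-aqua sock comes out first.
There are 20 + 20 + 34 + 27 + 17 + 13 + 15 + 23 = 169 non-aqua socks altogether.
After those, each further sock must be aqua, so 169 + 6 = 175 draws guarantee 6 aqua socks.

175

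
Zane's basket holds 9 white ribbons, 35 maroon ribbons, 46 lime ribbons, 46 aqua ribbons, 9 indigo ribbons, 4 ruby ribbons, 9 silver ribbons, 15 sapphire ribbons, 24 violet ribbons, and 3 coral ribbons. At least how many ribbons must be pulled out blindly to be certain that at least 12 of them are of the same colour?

90

By the pigeonhole principle, the 10 colours are the holes; the ribbons drawn are the pigeons.
To avoid 12 of any one colour, the worst case takes at most 11 of each colour, or every ribbon of a colour that has fewer than 11.
That gives 9 + 11 + 11 + 11 + 9 + 4 + 9 + 11 + 11 + 3 = 89 ribbons with no colour reaching 12.
The next ribbon forces some colour to 12, so 89 + 1 = 90.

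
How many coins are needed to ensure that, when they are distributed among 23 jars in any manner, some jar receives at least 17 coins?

With 368 coins one could put exactly 16 in each of the 23 jars, and no jar would reach 17.
Pigeonhole: one more coin must land in a jar that already has 16, giving it 17.
So 23 × 16 + 1 = 369 coins are required.

369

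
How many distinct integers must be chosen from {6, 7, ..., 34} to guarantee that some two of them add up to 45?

18

A set avoiding the sum 45 can contain at most one of each pair {x, 45−x}, plus the 5 elements whose complement lies outside the range.
The integers 6, …, 22 (17 of them) are such a set: any two sum to at least 6+7 = 13 and at most 21+22 = 43 < 45.
By the pigeonhole principle, any 18th integer completes one of the 12 pairs, so 18 choices force a sum of 45.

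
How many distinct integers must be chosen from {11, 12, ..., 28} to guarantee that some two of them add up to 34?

13

Two chosen integers sum to 34 exactly when both halves of some pair {x, 34−x} with 11 ≤ x ≤ 34−x ≤ 23 are chosen — 6 such pairs.
The remaining 6 elements (those with no distinct partner in range) can never complete a 34-sum, so the worst case takes all of them and one from each pair: 6 + 6 = 12.
Pigeonhole: the 13th integer has to be the second member of some pair, so 12 + 1 = 13.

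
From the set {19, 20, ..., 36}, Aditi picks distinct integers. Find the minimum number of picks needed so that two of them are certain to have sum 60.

A set avoiding the sum 60 can contain at most one of each pair {x, 60−x}, plus the 6 elements whose complement lies outside the range or equal to its own complement.
The integers 19, …, 30 (12 of them) are such a set: any two sum to at least 19+20 = 39 and at most 29+30 = 59 < 60.
Any 13th integer completes one of the 6 pairs, so 13 choices force a sum of 60.

13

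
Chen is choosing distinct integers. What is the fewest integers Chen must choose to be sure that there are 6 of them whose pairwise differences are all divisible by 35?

Integers whose pairwise differences are multiples of 35 are exactly those sharing a remainder mod 35. By the pigeonhole principle, the 35 residue classes mod 35 are the pigeonholes.
With 175 integers one could put 5 in each residue class and have no class reach 6.
The 176th integer pushes some class to 6, so 35·5 + 1 = 176.

176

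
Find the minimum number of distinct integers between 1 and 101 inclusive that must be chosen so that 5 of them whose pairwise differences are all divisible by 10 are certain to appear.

41

Integers whose pairwise differences are multiples of 10 are exactly those sharing a remainder mod 10. Pigeonhole: the 10 residue classes mod 10 are the pigeonholes.
With 40 integers one could put 4 in each residue class and have no class reach 5.
The 41st integer pushes some class to 5, so 10·4 + 1 = 41.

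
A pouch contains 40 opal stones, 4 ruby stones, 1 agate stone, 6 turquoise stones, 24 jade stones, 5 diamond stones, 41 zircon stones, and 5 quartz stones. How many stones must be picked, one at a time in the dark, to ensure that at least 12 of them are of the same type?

55

The 8 types are the holes; the stones drawn are the pigeons.
To avoid 12 of any one type, the worst case takes at most 11 of each type, or every stone of a type that has fewer than 11.
That gives 11 + 4 + 1 + 6 + 11 + 5 + 11 + 5 = 54 stones with no type reaching 12.
The next stone forces some type to 12, so 54 + 1 = 55.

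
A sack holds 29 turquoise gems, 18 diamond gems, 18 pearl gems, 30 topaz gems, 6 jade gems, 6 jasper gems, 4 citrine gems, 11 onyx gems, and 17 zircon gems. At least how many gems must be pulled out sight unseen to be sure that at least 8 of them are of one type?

59

By the pigeonhole principle, put each drawn gem into a box by type. The largest draw with every box below 8 takes min(count, 7) from each type; types with fewer than 7 contribute all they have.
Σ min(cᵢ, 7) = 7 + 7 + 7 + 7 + 6 + 6 + 4 + 7 + 7 = 58.
Draw number 58 + 1 = 59 must push one box to 8.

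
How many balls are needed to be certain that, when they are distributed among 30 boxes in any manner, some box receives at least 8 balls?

With 210 balls one could put exactly 7 in each of the 30 boxes, and no box would reach 8.
Pigeonhole: one more ball must land in a box that already has 7, giving it 8.
So 30 × 7 + 1 = 211 balls are required.

211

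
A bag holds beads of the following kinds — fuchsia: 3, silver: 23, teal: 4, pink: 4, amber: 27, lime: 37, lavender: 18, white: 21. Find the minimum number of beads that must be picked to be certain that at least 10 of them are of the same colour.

57

An adversary could hand out at most 9 beads per colour (fuchsia, teal, pink run out sooner): 3 + 9 + 4 + 4 + 9 + 9 + 9 + 9 = 56 beads and still no colour has 10.
One more bead lands in a colour already at 9, so 57 draws are enough and 56 are not.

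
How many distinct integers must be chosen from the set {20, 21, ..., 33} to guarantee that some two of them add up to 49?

10

Two chosen integers sum to 49 exactly when both halves of some pair {x, 49−x} with 20 ≤ x ≤ 49−x ≤ 29 are chosen — 5 such pairs.
The remaining 4 elements (those with no distinct partner in range) can never complete a 49-sum, so the worst case takes all of them and one from each pair: 4 + 5 = 9.
Pigeonhole: the 10th integer has to be the second member of some pair, so 9 + 1 = 10.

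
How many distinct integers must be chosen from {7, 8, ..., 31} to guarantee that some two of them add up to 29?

Two chosen integers sum to 29 exactly when both halves of some pair {x, 29−x} with 7 ≤ x ≤ 29−x ≤ 22 are chosen — 8 such pairs.
The remaining 9 elements (those with no distinct partner in range) can never complete a 29-sum, so the worst case takes all of them and one from each pair: 9 + 8 = 17.
The 18th integer has to be the second member of some pair, so 17 + 1 = 18.

18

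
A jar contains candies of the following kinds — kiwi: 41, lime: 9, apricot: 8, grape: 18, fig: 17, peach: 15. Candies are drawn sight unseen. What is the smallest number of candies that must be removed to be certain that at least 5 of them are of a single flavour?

25

The 6 flavours are the holes; the candies drawn are the pigeons.
To avoid 5 of any one flavour, the worst case takes at most 4 of each flavour.
That gives 4 + 4 + 4 + 4 + 4 + 4 = 24 candies with no flavour reaching 5.
The next candy forces some flavour to 5, so 24 + 1 = 25.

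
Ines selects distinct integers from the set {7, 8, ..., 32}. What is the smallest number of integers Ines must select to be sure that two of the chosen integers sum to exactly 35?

16

Two chosen integers sum to 35 exactly when both halves of some pair {x, 35−x} with 7 ≤ x ≤ 35−x ≤ 28 are chosen — 11 such pairs.
The remaining 4 elements (those with no distinct partner in range) can never complete a 35-sum, so the worst case takes all of them and one from each pair: 4 + 11 = 15.
The 16th integer has to be the second member of some pair, so 15 + 1 = 16.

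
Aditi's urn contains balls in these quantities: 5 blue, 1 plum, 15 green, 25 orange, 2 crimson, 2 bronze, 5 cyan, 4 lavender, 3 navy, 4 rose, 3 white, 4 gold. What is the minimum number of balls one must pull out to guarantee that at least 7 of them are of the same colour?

46

By the pigeonhole principle, the 12 colours are the holes; the balls drawn are the pigeons.
To avoid 7 of any one colour, the worst case takes at most 6 of each colour, or every ball of a colour that has fewer than 6.
That gives 5 + 1 + 6 + 6 + 2 + 2 + 5 + 4 + 3 + 4 + 3 + 4 = 45 balls with no colour reaching 7.
The next ball forces some colour to 7, so 45 + 1 = 46.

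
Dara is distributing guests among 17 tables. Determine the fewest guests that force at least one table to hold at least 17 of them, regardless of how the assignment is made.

273

With 272 guests one could put exactly 16 in each of the 17 tables, and no table would reach 17.
One more guest must land in a table that already has 16, giving it 17.
So 17 × 16 + 1 = 273 guests are required.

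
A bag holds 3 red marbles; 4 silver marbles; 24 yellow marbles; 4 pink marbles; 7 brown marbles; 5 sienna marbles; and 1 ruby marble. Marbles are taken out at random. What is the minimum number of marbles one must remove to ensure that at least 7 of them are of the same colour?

By the pigeonhole principle, the 7 colours are the holes; the marbles drawn are the pigeons.
To avoid 7 of any one colour, the worst case takes at most 6 of each colour, or every marble of a colour that has fewer than 6.
That gives 3 + 4 + 6 + 4 + 6 + 5 + 1 = 29 marbles with no colour reaching 7.
The next marble forces some colour to 7, so 29 + 1 = 30.

30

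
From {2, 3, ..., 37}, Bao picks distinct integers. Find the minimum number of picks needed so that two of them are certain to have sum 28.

25

Group the elements by complementary pair {x, 28−x}: {2,26}, {3,25}, {4,24}, …, giving 12 two-element pairs, the single value 14 (it cannot pair with itself since the integers are distinct), and 11 integers whose partner 28−x falls outside [2,37].
By the pigeonhole principle, treating each of those 24 groups as a pigeonhole, one can pick one integer per group — 24 integers — with no two summing to 28.
The 25th integer lands in an occupied pair, forcing a sum of 28.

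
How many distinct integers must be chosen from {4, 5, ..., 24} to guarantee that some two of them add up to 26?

Group the elements by complementary pair {x, 26−x}: {4,22}, {5,21}, {6,20}, …, giving 9 two-element pairs, the single value 13 (it cannot pair with itself since the integers are distinct), and 2 integers whose partner 26−x falls outside [4,24].
Pigeonhole: treating each of those 12 groups as a pigeonhole, one can pick one integer per group — 12 integers — with no two summing to 26.
The 13th integer lands in an occupied pair, forcing a sum of 26.

13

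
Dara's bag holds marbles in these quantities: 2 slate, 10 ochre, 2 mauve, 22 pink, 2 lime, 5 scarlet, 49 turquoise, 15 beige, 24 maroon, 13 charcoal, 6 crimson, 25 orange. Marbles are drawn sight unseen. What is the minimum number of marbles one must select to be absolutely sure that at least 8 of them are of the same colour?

67

By the pigeonhole principle, the 12 colours are the holes; the marbles drawn are the pigeons.
To avoid 8 of any one colour, the worst case takes at most 7 of each colour, or every marble of a colour that has fewer than 7.
That gives 2 + 7 + 2 + 7 + 2 + 5 + 7 + 7 + 7 + 7 + 6 + 7 = 66 marbles with no colour reaching 8.
The next marble forces some colour to 8, so 66 + 1 = 67.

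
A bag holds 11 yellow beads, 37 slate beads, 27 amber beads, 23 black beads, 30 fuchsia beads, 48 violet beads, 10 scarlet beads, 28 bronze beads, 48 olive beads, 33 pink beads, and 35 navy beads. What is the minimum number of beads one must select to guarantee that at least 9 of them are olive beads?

291

In the worst case for collecting olive beads, every non-olive bead comes out first.
There are 11 + 37 + 27 + 23 + 30 + 48 + 10 + 28 + 33 + 35 = 282 non-olive beads altogether.
After those, each further bead must be olive, so 282 + 9 = 291 draws guarantee 9 olive beads.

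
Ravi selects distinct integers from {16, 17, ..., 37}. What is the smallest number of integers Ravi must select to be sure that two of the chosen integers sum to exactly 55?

13

Two chosen integers sum to 55 exactly when both halves of some pair {x, 55−x} with 18 ≤ x ≤ 55−x ≤ 37 are chosen — 10 such pairs.
The remaining 2 elements (those with no distinct partner in range) can never complete a 55-sum, so the worst case takes all of them and one from each pair: 2 + 10 = 12.
The 13th integer has to be the second member of some pair, so 12 + 1 = 13.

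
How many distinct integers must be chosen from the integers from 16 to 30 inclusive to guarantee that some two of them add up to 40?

12

Group the elements by complementary pair {x, 40−x}: {16,24}, {17,23}, {18,22}, …, giving 4 two-element pairs, the single value 20 (it cannot pair with itself since the integers are distinct), and 6 integers whose partner 40−x falls outside [16,30].
By the pigeonhole principle, treating each of those 11 groups as a pigeonhole, one can pick one integer per group — 11 integers — with no two summing to 40.
The 12th integer lands in an occupied pair, forcing a sum of 40.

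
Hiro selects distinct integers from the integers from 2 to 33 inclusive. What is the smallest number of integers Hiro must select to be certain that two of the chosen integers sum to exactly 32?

19

Group the elements by complementary pair {x, 32−x}: {2,30}, {3,29}, {4,28}, …, giving 14 two-element pairs, the single value 16 (it cannot pair with itself since the integers are distinct), and 3 integers whose partner 32−x falls outside [2,33].
Treating each of those 18 groups as a pigeonhole, one can pick one integer per group — 18 integers — with no two summing to 32.
The 19th integer lands in an occupied pair, forcing a sum of 32.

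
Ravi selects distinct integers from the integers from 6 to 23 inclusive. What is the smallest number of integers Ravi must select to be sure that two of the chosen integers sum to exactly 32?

12

Two chosen integers sum to 32 exactly when both halves of some pair {x, 32−x} with 9 ≤ x ≤ 32−x ≤ 23 are chosen — 7 such pairs.
The remaining 4 elements (those with no distinct partner in range) can never complete a 32-sum, so the worst case takes all of them and one from each pair: 4 + 7 = 11.
By pigeonhole, the 12th integer has to be the second member of some pair, so 11 + 1 = 12.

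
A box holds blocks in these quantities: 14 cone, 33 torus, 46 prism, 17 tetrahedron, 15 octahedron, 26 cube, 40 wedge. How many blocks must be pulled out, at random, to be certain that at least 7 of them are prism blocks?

In the worst case for collecting prism blocks, every non-prism block comes out first.
There are 14 + 33 + 17 + 15 + 26 + 40 = 145 non-prism blocks altogether.
After those, each further block must be prism, so 145 + 7 = 152 draws guarantee 7 prism blocks.

152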